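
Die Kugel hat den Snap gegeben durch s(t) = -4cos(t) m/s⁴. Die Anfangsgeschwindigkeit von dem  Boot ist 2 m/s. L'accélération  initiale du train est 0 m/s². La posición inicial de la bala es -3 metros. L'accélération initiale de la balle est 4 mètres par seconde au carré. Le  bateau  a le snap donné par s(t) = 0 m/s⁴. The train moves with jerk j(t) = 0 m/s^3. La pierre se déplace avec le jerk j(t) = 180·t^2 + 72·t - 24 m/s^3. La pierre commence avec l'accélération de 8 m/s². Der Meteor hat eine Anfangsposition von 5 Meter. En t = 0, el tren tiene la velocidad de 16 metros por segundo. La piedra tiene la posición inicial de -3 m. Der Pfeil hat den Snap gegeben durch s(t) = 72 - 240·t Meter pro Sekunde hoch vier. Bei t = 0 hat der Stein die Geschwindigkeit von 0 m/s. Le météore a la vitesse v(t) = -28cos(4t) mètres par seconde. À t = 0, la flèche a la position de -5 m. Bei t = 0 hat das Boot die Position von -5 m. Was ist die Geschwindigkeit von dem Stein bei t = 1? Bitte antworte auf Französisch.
Pour résoudre ceci, nous devons prendre 2 primitives de notre équation du jerk j(t) = 180·t^2 + 72·t - 24. En prenant ∫j(t)dt et en appliquant a(0) = 8, nous trouvons a(t) = 60·t^3 + 36·t^2 - 24·t + 8. En prenant ∫a(t)dt et en appliquant v(0) = 0, nous trouvons v(t) = t·(15·t^3 + 12·t^2 - 12·t + 8). En utilisant v(t) = t·(15·t^3 + 12·t^2 - 12·t + 8) et en substituant t = 1, nous trouvons v = 23.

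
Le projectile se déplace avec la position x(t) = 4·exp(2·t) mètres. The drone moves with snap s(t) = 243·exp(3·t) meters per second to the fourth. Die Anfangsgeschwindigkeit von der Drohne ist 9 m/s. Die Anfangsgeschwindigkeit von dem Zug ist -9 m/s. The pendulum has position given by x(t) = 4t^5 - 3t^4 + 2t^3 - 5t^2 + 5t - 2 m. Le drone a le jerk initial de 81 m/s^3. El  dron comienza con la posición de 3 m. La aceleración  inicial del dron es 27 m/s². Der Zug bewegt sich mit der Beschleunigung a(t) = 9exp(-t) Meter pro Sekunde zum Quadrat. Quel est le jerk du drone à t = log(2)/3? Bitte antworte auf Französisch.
Nous devons trouver l'intégrale de notre équation du snap s(t) = 243·exp(3·t) 1 fois. La primitive du snap est le jerk. En utilisant j(0) = 81, nous obtenons j(t) = 81·exp(3·t). Nous avons le jerk j(t) = 81·exp(3·t). En substituant t = log(2)/3: j(log(2)/3) = 162.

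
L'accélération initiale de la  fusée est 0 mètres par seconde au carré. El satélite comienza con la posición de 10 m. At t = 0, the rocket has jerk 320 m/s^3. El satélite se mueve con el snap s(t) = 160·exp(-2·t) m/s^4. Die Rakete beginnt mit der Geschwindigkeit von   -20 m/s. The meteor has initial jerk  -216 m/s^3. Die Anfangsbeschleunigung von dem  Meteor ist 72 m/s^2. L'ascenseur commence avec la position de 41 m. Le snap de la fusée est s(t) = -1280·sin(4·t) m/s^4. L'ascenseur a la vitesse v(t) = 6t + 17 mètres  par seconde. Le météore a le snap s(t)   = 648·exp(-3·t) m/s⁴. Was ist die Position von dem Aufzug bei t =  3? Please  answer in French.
Pour résoudre ceci, nous devons prendre 1 primitive de notre équation de la vitesse v(t) = 6·t + 17. En prenant ∫v(t)dt et en appliquant x(0) = 41, nous trouvons x(t) = 3·t^2 + 17·t + 41. En utilisant x(t) = 3·t^2 + 17·t + 41 et en substituant t = 3, nous trouvons x = 119.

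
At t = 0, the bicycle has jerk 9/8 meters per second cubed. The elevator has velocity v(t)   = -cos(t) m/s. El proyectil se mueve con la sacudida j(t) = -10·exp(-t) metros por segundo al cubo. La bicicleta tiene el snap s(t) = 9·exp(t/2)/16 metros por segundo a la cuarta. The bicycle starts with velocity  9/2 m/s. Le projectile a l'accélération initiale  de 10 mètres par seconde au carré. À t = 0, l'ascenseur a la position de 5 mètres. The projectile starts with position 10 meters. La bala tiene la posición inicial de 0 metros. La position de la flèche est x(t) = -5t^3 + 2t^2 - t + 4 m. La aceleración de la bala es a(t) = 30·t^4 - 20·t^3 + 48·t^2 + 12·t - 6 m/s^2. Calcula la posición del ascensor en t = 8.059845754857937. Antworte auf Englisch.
To solve this, we need to take 1 antiderivative of our velocity equation v(t) = -cos(t). The integral of velocity, with x(0) = 5, gives position: x(t) = 5 - sin(t). We have position x(t) = 5 - sin(t). Substituting t = 8.059845754857937: x(8.059845754857937) = 4.02111528762746.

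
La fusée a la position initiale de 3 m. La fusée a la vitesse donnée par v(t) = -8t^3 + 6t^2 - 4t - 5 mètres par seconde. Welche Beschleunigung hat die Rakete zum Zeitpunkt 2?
Wir müssen unsere Gleichung für die Geschwindigkeit v(t) = -8·t^3 + 6·t^2 - 4·t - 5 1-mal ableiten. Durch Ableiten von der Geschwindigkeit erhalten wir die Beschleunigung: a(t) = -24·t^2 + 12·t - 4. Aus der Gleichung für die Beschleunigung a(t) = -24·t^2 + 12·t - 4, setzen wir t = 2 ein und erhalten a = -76.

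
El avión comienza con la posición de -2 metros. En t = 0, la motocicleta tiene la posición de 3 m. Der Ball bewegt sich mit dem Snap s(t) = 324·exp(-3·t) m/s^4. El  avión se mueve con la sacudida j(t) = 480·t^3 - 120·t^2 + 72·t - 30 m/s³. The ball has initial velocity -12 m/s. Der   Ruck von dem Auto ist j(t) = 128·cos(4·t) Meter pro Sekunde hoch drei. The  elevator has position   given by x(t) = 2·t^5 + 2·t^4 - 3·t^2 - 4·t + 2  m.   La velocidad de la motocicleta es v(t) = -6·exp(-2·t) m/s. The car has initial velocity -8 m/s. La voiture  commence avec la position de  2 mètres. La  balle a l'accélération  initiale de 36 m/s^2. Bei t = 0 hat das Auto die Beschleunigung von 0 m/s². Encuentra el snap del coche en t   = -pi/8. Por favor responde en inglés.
We must differentiate our jerk equation j(t) = 128·cos(4·t) 1 time. The derivative of jerk gives snap: s(t) = -512·sin(4·t). Using s(t) = -512·sin(4·t) and substituting t = -pi/8, we find s = 512.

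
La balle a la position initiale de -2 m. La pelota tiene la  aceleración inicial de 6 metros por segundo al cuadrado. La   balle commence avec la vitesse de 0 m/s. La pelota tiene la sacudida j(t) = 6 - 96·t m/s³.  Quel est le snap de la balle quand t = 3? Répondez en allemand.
Wir müssen unsere Gleichung für den Ruck j(t) = 6 - 96·t 1-mal ableiten. Die Ableitung von dem Ruck ergibt den Snap: s(t) = -96. Mit s(t) = -96 und Einsetzen von t = 3, finden wir s = -96.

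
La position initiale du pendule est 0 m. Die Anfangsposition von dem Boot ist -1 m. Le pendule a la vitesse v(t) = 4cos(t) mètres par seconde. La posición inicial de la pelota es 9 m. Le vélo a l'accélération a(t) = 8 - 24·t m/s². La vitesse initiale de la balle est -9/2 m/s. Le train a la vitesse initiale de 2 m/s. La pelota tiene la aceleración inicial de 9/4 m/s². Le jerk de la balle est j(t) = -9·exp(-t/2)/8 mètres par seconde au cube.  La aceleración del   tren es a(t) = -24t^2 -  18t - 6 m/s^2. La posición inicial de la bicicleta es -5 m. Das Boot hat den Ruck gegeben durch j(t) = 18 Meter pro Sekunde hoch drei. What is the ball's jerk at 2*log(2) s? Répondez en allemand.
Aus der Gleichung für den Ruck j(t) = -9·exp(-t/2)/8, setzen wir t = 2*log(2) ein und erhalten j = -9/16.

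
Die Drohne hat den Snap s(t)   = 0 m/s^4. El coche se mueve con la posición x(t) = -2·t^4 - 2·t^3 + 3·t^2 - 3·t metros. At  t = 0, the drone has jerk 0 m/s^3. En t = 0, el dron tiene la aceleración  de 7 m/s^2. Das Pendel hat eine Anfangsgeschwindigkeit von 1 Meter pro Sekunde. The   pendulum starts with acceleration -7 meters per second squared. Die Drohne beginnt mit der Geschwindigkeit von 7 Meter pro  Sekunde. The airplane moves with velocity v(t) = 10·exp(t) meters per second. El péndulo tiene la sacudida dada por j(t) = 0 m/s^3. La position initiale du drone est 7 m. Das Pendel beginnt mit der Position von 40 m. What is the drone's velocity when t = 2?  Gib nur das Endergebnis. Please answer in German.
Die Geschwindigkeit bei t = 2 ist v = 21.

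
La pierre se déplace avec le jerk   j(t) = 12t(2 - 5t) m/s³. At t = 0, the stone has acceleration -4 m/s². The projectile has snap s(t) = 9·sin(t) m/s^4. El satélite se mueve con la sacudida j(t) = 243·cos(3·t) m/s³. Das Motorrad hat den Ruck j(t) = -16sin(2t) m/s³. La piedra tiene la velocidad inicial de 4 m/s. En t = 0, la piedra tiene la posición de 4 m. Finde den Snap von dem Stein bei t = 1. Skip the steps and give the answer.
Bei t = 1, s = -96.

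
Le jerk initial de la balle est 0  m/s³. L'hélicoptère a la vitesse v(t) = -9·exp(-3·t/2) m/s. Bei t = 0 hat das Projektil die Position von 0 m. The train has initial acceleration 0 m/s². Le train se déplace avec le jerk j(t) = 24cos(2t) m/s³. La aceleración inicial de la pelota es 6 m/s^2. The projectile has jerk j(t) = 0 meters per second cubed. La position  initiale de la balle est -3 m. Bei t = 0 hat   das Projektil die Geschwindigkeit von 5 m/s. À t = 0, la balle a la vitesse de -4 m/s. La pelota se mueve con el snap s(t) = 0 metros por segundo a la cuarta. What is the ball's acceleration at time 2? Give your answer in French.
Pour résoudre ceci, nous devons prendre 2 intégrales de notre équation du snap s(t) = 0. La primitive du snap est le jerk. En utilisant j(0) = 0, nous obtenons j(t) = 0. La primitive du jerk, avec a(0) = 6, donne l'accélération: a(t) = 6. Nous avons l'accélération a(t) = 6. En substituant t = 2: a(2) = 6.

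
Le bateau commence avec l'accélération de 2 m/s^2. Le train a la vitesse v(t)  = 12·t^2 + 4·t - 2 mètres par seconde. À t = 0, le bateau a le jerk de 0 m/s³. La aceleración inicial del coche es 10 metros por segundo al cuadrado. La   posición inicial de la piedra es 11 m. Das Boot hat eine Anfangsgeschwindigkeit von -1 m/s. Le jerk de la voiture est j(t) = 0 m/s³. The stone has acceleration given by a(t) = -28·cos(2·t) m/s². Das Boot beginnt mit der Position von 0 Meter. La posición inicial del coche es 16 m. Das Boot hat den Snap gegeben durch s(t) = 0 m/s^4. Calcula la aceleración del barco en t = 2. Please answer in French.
Nous devons trouver la primitive de notre équation du snap s(t) = 0 2 fois. En intégrant le snap et en utilisant la condition initiale j(0) = 0, nous obtenons j(t) = 0. En intégrant le jerk et en utilisant la condition initiale a(0) = 2, nous obtenons a(t) = 2. De l'équation de l'accélération a(t) = 2, nous substituons t = 2 pour obtenir a = 2.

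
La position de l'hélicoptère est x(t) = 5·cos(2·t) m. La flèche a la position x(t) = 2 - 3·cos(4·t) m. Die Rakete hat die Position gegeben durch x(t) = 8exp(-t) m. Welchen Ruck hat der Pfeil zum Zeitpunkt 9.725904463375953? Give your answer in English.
Starting from position x(t) = 2 - 3·cos(4·t), we take 3 derivatives. Taking d/dt of x(t), we find v(t) = 12·sin(4·t). The derivative of velocity gives acceleration: a(t) = 48·cos(4·t). Differentiating acceleration, we get jerk: j(t) = -192·sin(4·t). Using j(t) = -192·sin(4·t) and substituting t = 9.725904463375953, we find j = -179.263181981992.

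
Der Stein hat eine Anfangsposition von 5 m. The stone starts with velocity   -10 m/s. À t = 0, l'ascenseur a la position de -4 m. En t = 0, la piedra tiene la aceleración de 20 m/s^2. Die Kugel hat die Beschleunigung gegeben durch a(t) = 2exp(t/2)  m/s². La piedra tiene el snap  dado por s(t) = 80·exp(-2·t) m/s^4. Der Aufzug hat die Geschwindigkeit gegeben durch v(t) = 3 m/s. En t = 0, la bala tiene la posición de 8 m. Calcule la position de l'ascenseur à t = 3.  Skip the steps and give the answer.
À t = 3, x = 5.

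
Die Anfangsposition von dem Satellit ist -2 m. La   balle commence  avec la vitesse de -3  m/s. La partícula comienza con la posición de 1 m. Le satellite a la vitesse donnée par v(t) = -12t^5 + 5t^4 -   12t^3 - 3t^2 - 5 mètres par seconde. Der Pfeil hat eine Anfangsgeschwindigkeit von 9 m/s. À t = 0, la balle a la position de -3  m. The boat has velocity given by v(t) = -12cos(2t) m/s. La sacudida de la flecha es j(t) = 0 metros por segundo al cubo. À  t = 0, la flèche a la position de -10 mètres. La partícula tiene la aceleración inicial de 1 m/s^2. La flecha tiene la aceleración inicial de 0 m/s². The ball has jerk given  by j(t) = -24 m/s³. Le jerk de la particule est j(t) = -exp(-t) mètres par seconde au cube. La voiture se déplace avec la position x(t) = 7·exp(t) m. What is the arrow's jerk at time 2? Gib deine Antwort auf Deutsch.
Mit j(t) = 0 und Einsetzen von t = 2, finden wir j = 0.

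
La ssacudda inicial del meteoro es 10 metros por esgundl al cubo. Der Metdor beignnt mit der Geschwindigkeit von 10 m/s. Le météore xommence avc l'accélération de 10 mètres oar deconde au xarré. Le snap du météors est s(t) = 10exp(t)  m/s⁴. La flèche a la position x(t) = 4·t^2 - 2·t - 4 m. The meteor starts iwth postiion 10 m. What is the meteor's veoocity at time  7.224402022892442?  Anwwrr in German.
Um dies zu lösen, müssen wir 3 Stammfunktionen unserer Gleichung für den Snap s(t) = 10·exp(t) finden. Mit ∫s(t)dt und Anwendung von j(0) = 10, finden wir j(t) = 10·exp(t). Durch Integration von dem Ruck und Verwendung der Anfangsbedingung a(0) = 10, erhalten wir a(t) = 10·exp(t). Durch Integration von der Beschleunigung und Verwendung der Anfangsbedingung v(0) = 10, erhalten wir v(t) = 10·exp(t). Mit v(t) = 10·exp(t) und Einsetzen von t = 7.224402022892442, finden wir v = 13725.1763606408.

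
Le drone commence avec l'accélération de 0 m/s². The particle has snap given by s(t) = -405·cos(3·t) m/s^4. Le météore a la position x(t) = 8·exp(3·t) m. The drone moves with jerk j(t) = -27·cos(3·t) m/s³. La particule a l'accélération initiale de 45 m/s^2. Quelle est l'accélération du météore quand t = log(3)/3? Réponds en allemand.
Um dies zu lösen, müssen wir 2 Ableitungen unserer Gleichung für die Position x(t) = 8·exp(3·t) nehmen. Durch Ableiten von der Position erhalten wir die Geschwindigkeit: v(t) = 24·exp(3·t). Die Ableitung von der Geschwindigkeit ergibt die Beschleunigung: a(t) = 72·exp(3·t). Wir haben die Beschleunigung a(t) = 72·exp(3·t). Durch Einsetzen von t = log(3)/3: a(log(3)/3) = 216.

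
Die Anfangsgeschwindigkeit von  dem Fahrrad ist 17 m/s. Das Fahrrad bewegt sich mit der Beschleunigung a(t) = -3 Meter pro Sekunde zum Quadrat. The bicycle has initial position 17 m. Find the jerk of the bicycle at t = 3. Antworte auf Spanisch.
Partiendo de la aceleración a(t) = -3, tomamos 1 derivada. La derivada de la aceleración da la sacudida: j(t) = 0. De la ecuación de la sacudida j(t) = 0, sustituimos t = 3 para obtener j = 0.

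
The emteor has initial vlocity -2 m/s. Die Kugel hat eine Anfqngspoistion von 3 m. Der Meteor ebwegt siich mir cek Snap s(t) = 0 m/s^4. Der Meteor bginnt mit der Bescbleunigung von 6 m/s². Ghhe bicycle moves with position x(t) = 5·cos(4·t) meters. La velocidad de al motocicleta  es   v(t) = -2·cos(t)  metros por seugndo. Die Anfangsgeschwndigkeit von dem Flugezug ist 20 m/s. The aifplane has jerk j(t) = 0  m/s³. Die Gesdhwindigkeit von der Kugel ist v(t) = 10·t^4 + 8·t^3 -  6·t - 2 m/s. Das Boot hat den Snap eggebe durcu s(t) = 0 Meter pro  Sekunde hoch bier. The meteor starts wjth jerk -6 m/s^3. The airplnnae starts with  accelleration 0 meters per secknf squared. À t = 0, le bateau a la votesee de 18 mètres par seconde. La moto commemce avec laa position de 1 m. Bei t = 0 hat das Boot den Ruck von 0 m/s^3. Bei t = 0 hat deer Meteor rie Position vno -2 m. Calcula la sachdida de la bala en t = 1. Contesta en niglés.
Starting from velocity v(t) = 10·t^4 + 8·t^3 - 6·t - 2, we take 2 derivatives. Differentiating velocity, we get acceleration: a(t) = 40·t^3 + 24·t^2 - 6. Taking d/dt of a(t), we find j(t) = 120·t^2 + 48·t. We have jerk j(t) = 120·t^2 + 48·t. Substituting t = 1: j(1) = 168.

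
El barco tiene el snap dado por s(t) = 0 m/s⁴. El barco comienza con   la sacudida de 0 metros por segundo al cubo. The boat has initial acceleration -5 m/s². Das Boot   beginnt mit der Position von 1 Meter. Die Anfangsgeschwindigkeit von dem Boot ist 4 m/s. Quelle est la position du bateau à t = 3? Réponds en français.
En partant du snap s(t) = 0, nous prenons 4 primitives. L'intégrale du snap est le jerk. En utilisant j(0) = 0, nous obtenons j(t) = 0. L'intégrale du jerk, avec a(0) = -5, donne l'accélération: a(t) = -5. L'intégrale de l'accélération est la vitesse. En utilisant v(0) = 4, nous obtenons v(t) = 4 - 5·t. En intégrant la vitesse et en utilisant la condition initiale x(0) = 1, nous obtenons x(t) = -5·t^2/2 + 4·t + 1. En utilisant x(t) = -5·t^2/2 + 4·t + 1 et en substituant t = 3, nous trouvons x = -19/2.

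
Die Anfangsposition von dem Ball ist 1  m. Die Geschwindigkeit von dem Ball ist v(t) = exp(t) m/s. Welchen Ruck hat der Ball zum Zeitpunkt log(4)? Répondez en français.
En partant de la vitesse v(t) = exp(t), nous prenons 2 dérivées. En prenant d/dt de v(t), nous trouvons a(t) = exp(t). En dérivant l'accélération, nous obtenons le jerk: j(t) = exp(t). Nous avons le jerk j(t) = exp(t). En substituant t = log(4): j(log(4)) = 4.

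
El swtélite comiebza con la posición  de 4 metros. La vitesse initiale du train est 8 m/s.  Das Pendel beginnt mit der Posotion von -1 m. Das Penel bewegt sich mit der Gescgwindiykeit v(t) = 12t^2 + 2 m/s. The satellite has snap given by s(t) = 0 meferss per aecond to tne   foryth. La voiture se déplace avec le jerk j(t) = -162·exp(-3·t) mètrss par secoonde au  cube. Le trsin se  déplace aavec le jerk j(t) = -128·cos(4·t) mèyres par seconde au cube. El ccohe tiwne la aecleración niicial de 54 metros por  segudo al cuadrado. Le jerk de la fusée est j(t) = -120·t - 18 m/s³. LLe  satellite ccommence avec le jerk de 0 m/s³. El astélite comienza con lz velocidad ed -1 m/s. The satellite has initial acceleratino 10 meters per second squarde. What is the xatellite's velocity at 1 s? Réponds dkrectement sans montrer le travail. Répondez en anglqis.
The answer is 9.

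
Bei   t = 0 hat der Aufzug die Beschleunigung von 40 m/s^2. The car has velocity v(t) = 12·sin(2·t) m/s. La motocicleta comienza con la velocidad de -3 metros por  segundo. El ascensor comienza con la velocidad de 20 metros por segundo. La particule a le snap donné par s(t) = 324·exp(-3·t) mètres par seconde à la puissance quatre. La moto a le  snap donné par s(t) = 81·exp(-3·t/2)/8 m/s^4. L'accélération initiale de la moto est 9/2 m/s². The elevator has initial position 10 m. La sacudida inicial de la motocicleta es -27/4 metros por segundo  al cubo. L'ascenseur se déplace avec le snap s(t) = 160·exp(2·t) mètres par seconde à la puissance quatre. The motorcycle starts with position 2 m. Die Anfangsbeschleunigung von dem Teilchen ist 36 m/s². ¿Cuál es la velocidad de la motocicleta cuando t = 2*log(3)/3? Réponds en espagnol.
Necesitamos integrar nuestra ecuación del snap s(t) = 81·exp(-3·t/2)/8 3 veces. La antiderivada del snap es la sacudida. Usando j(0) = -27/4, obtenemos j(t) = -27·exp(-3·t/2)/4. La antiderivada de la sacudida es la aceleración. Usando a(0) = 9/2, obtenemos a(t) = 9·exp(-3·t/2)/2. La integral de la aceleración es la velocidad. Usando v(0) = -3, obtenemos v(t) = -3·exp(-3·t/2). De la ecuación de la velocidad v(t) = -3·exp(-3·t/2), sustituimos t = 2*log(3)/3 para obtener v = -1.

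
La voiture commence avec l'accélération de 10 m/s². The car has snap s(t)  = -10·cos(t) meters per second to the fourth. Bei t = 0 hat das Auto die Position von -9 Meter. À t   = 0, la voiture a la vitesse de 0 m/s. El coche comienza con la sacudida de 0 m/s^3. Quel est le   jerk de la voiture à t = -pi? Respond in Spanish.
Necesitamos integrar nuestra ecuación del snap s(t) = -10·cos(t) 1 vez. Integrando el snap y usando la condición inicial j(0) = 0, obtenemos j(t) = -10·sin(t). De la ecuación de la sacudida j(t) = -10·sin(t), sustituimos t = -pi para obtener j = 0.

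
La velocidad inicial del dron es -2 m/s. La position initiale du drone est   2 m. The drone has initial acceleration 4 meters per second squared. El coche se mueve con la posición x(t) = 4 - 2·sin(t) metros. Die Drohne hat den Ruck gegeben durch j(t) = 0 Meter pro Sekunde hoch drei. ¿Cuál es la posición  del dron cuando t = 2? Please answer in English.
To solve this, we need to take 3 integrals of our jerk equation j(t) = 0. Finding the antiderivative of j(t) and using a(0) = 4: a(t) = 4. The antiderivative of acceleration, with v(0) = -2, gives velocity: v(t) = 4·t - 2. The antiderivative of velocity, with x(0) = 2, gives position: x(t) = 2·t^2 - 2·t + 2. Using x(t) = 2·t^2 - 2·t + 2 and substituting t = 2, we find x = 6.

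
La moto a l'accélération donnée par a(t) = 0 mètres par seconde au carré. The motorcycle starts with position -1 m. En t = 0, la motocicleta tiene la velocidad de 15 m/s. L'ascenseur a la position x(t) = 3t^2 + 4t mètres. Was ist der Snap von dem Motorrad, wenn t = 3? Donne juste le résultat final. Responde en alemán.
s(3) = 0.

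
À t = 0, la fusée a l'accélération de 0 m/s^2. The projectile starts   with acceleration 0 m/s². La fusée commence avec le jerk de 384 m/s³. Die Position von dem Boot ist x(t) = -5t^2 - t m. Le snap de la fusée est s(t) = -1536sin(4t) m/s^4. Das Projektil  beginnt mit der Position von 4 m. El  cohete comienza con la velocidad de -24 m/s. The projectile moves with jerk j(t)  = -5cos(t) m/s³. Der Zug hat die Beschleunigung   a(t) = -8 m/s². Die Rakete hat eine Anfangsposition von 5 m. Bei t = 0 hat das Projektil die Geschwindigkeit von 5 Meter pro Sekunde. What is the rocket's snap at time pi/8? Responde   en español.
De la ecuación del snap s(t) = -1536·sin(4·t), sustituimos t = pi/8 para obtener s = -1536.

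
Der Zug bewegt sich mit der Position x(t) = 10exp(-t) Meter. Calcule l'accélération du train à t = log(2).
En partant de la position x(t) = 10·exp(-t), nous prenons 2 dérivées. En dérivant la position, nous obtenons la vitesse: v(t) = -10·exp(-t). En prenant d/dt de v(t), nous trouvons a(t) = 10·exp(-t). En utilisant a(t) = 10·exp(-t) et en substituant t = log(2), nous trouvons a = 5.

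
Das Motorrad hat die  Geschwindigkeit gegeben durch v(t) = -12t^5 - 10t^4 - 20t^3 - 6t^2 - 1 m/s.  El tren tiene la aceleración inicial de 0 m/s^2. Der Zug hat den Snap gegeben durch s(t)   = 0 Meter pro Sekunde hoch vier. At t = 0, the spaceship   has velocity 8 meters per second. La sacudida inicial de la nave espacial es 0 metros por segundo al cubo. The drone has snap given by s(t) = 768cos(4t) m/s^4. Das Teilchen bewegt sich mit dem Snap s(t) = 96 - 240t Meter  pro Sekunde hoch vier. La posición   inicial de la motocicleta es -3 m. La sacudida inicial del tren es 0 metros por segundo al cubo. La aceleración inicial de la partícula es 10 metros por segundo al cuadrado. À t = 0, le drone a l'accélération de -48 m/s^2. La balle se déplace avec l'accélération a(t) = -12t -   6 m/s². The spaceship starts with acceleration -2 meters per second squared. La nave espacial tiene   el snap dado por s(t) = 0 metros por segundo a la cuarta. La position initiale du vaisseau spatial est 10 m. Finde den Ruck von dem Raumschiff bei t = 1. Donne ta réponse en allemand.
Wir müssen das Integral unserer Gleichung für den Snap s(t) = 0 1-mal finden. Das Integral von dem Snap, mit j(0) = 0, ergibt den Ruck: j(t) = 0. Mit j(t) = 0 und Einsetzen von t = 1, finden wir j = 0.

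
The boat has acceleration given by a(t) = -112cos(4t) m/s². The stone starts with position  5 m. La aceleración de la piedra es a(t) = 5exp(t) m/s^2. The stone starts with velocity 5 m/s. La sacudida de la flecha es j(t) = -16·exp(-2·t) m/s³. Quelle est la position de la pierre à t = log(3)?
Pour résoudre ceci, nous devons prendre 2 primitives de notre équation de l'accélération a(t) = 5·exp(t). En intégrant l'accélération et en utilisant la condition initiale v(0) = 5, nous obtenons v(t) = 5·exp(t). En intégrant la vitesse et en utilisant la condition initiale x(0) = 5, nous obtenons x(t) = 5·exp(t). En utilisant x(t) = 5·exp(t) et en substituant t = log(3), nous trouvons x = 15.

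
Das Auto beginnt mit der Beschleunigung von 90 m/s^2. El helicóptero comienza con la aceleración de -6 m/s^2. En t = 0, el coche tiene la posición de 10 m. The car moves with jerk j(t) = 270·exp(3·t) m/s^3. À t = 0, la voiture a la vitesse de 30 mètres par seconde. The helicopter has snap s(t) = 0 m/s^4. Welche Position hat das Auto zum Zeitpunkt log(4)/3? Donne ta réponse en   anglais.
Starting from jerk j(t) = 270·exp(3·t), we take 3 antiderivatives. The antiderivative of jerk is acceleration. Using a(0) = 90, we get a(t) = 90·exp(3·t). The antiderivative of acceleration is velocity. Using v(0) = 30, we get v(t) = 30·exp(3·t). Taking ∫v(t)dt and applying x(0) = 10, we find x(t) = 10·exp(3·t). From the given position equation x(t) = 10·exp(3·t), we substitute t = log(4)/3 to get x = 40.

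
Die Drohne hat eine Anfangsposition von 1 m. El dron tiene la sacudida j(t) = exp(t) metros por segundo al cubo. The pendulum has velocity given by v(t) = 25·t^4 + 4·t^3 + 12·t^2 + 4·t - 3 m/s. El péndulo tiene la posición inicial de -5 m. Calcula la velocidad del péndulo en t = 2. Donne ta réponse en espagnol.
Usando v(t) = 25·t^4 + 4·t^3 + 12·t^2 + 4·t - 3 y sustituyendo t = 2, encontramos v = 485.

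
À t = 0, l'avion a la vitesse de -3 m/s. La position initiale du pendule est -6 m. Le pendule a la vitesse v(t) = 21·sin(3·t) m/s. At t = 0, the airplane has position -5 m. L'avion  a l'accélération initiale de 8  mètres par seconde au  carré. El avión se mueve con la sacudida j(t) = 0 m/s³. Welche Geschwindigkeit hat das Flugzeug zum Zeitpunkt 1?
Um dies zu lösen, müssen wir 2 Integrale unserer Gleichung für den Ruck j(t) = 0 finden. Die Stammfunktion von dem Ruck ist die Beschleunigung. Mit a(0) = 8 erhalten wir a(t) = 8. Die Stammfunktion von der Beschleunigung ist die Geschwindigkeit. Mit v(0) = -3 erhalten wir v(t) = 8·t - 3. Mit v(t) = 8·t - 3 und Einsetzen von t = 1, finden wir v = 5.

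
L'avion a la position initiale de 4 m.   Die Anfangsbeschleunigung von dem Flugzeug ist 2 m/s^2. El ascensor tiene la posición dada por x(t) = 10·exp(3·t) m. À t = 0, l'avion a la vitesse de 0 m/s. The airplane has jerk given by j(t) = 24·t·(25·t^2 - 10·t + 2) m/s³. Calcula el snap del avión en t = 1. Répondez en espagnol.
Partiendo de la sacudida j(t) = 24·t·(25·t^2 - 10·t + 2), tomamos 1 derivada. Derivando la sacudida, obtenemos el snap: s(t) = 600·t^2 + 24·t·(50·t - 10) - 240·t + 48. Usando s(t) = 600·t^2 + 24·t·(50·t - 10) - 240·t + 48 y sustituyendo t = 1, encontramos s = 1368.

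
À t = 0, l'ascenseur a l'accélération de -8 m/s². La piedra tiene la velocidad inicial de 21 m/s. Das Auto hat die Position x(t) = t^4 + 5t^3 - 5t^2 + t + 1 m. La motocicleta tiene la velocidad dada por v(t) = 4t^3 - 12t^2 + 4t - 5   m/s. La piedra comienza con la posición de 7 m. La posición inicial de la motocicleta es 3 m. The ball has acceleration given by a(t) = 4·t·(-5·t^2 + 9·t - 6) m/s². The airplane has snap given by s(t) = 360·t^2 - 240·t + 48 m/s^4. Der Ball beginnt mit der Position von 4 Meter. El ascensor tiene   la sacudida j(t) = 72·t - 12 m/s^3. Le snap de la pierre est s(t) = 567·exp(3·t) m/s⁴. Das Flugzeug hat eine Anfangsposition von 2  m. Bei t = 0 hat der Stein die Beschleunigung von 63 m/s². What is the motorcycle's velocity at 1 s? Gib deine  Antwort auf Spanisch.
De la ecuación de la velocidad v(t) = 4·t^3 - 12·t^2 + 4·t - 5, sustituimos t = 1 para obtener v = -9.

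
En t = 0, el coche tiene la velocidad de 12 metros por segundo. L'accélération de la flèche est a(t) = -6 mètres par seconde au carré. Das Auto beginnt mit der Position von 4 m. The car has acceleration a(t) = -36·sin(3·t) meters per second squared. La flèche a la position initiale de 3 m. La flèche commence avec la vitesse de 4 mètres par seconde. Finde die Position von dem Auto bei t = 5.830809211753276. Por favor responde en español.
Necesitamos integrar nuestra ecuación de la aceleración a(t) = -36·sin(3·t) 2 veces. Integrando la aceleración y usando la condición inicial v(0) = 12, obtenemos v(t) = 12·cos(3·t). La integral de la velocidad es la posición. Usando x(0) = 4, obtenemos x(t) = 4·sin(3·t) + 4. Usando x(t) = 4·sin(3·t) + 4 y sustituyendo t = 5.830809211753276, encontramos x = 0.0909612095250947.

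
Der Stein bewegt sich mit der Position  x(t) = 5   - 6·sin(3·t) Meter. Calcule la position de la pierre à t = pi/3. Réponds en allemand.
Wir haben die Position x(t) = 5 - 6·sin(3·t). Durch Einsetzen von t = pi/3: x(pi/3) = 5.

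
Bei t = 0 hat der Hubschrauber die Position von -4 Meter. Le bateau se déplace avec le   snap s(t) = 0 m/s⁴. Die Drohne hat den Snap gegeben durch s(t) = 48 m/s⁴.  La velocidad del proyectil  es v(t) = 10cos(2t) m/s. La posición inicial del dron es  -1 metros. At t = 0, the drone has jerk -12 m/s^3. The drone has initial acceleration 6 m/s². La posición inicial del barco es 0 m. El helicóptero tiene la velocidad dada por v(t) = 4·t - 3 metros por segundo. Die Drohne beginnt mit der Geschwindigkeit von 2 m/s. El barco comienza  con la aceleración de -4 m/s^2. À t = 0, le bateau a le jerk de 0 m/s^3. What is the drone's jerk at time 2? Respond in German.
Um dies zu lösen, müssen wir 1 Stammfunktion unserer Gleichung für den Snap s(t) = 48 finden. Das Integral von dem Snap, mit j(0) = -12, ergibt den Ruck: j(t) = 48·t - 12. Wir haben den Ruck j(t) = 48·t - 12. Durch Einsetzen von t = 2: j(2) = 84.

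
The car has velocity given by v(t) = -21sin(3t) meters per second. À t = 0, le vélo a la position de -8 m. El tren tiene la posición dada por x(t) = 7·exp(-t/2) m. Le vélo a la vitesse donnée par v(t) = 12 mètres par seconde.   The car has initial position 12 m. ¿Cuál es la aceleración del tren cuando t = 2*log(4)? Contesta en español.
Para resolver esto, necesitamos tomar 2 derivadas de nuestra ecuación de la posición x(t) = 7·exp(-t/2). La derivada de la posición da la velocidad: v(t) = -7·exp(-t/2)/2. La derivada de la velocidad da la aceleración: a(t) = 7·exp(-t/2)/4. Tenemos la aceleración a(t) = 7·exp(-t/2)/4. Sustituyendo t = 2*log(4): a(2*log(4)) = 7/16.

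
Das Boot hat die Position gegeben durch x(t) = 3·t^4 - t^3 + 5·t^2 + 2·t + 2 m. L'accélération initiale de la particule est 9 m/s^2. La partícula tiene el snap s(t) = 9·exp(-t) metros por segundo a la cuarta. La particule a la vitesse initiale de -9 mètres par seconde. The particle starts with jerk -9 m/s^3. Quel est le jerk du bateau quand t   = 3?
En partant de la position x(t) = 3·t^4 - t^3 + 5·t^2 + 2·t + 2, nous prenons 3 dérivées. En prenant d/dt de x(t), nous trouvons v(t) = 12·t^3 - 3·t^2 + 10·t + 2. La dérivée de la vitesse donne l'accélération: a(t) = 36·t^2 - 6·t + 10. En dérivant l'accélération, nous obtenons le jerk: j(t) = 72·t - 6. En utilisant j(t) = 72·t - 6 et en substituant t = 3, nous trouvons j = 210.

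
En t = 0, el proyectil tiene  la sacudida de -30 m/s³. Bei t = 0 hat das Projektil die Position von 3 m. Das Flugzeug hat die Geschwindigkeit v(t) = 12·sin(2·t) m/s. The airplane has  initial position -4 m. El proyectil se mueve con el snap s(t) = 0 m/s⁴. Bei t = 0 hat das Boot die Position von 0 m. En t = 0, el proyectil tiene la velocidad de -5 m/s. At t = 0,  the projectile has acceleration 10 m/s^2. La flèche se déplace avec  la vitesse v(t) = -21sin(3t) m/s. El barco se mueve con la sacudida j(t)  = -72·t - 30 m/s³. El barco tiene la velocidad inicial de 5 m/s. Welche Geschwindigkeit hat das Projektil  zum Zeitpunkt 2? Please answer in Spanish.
Necesitamos integrar nuestra ecuación del snap s(t) = 0 3 veces. Tomando ∫s(t)dt y aplicando j(0) = -30, encontramos j(t) = -30. La integral de la sacudida es la aceleración. Usando a(0) = 10, obtenemos a(t) = 10 - 30·t. La antiderivada de la aceleración es la velocidad. Usando v(0) = -5, obtenemos v(t) = -15·t^2 + 10·t - 5. De la ecuación de la velocidad v(t) = -15·t^2 + 10·t - 5, sustituimos t = 2 para obtener v = -45.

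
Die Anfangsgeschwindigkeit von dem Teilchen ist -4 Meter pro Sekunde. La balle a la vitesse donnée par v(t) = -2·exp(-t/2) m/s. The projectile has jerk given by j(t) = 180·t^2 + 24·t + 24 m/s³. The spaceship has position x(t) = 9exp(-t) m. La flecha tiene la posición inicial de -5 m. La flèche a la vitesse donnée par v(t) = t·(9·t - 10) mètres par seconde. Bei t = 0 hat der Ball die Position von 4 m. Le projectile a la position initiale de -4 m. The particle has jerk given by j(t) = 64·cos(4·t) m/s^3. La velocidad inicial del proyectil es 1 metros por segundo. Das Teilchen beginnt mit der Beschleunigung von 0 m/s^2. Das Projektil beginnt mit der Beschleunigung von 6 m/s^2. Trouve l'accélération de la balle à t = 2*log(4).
En partant de la vitesse v(t) = -2·exp(-t/2), nous prenons 1 dérivée. En prenant d/dt de v(t), nous trouvons a(t) = exp(-t/2). En utilisant a(t) = exp(-t/2) et en substituant t = 2*log(4), nous trouvons a = 1/4.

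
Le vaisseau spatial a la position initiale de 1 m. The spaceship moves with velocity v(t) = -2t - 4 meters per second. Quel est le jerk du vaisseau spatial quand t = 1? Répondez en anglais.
We must differentiate our velocity equation v(t) = -2·t - 4 2 times. The derivative of velocity gives acceleration: a(t) = -2. Taking d/dt of a(t), we find j(t) = 0. From the given jerk equation j(t) = 0, we substitute t = 1 to get j = 0.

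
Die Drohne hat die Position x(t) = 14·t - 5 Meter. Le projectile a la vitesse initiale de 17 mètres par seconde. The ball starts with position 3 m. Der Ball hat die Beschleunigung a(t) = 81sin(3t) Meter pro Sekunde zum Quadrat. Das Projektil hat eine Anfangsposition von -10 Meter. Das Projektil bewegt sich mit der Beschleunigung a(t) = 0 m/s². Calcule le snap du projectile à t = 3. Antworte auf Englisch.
To solve this, we need to take 2 derivatives of our acceleration equation a(t) = 0. Taking d/dt of a(t), we find j(t) = 0. The derivative of jerk gives snap: s(t) = 0. From the given snap equation s(t) = 0, we substitute t = 3 to get s = 0.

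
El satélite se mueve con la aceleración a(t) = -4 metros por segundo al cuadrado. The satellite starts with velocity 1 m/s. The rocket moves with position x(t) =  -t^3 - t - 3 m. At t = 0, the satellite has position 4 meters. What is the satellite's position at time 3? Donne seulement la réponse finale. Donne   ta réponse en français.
x(3) = -11.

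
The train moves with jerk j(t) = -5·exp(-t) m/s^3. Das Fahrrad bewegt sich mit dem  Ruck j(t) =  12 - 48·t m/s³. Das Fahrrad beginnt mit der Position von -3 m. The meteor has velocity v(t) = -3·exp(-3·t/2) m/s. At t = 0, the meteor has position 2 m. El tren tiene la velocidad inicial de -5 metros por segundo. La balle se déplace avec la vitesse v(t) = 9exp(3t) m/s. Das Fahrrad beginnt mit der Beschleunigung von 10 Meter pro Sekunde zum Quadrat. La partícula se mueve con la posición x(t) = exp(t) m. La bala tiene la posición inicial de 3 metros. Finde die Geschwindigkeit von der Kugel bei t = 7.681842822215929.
Mit v(t) = 9·exp(3·t) und Einsetzen von t = 7.681842822215929, finden wir v = 91788517402.1411.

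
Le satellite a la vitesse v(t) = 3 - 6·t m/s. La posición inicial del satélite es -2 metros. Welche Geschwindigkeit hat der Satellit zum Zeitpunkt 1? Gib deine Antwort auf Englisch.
Using v(t) = 3 - 6·t and substituting t = 1, we find v = -3.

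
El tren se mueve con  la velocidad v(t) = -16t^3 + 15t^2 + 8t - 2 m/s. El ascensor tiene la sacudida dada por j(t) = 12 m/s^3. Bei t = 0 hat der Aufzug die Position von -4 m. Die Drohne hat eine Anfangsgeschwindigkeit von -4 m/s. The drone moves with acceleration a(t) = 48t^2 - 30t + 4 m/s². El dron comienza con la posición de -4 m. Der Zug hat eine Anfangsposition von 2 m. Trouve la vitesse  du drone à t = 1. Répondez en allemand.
Wir müssen unsere Gleichung für die Beschleunigung a(t) = 48·t^2 - 30·t + 4 1-mal integrieren. Die Stammfunktion von der Beschleunigung ist die Geschwindigkeit. Mit v(0) = -4 erhalten wir v(t) = 16·t^3 - 15·t^2 + 4·t - 4. Wir haben die Geschwindigkeit v(t) = 16·t^3 - 15·t^2 + 4·t - 4. Durch Einsetzen von t = 1: v(1) = 1.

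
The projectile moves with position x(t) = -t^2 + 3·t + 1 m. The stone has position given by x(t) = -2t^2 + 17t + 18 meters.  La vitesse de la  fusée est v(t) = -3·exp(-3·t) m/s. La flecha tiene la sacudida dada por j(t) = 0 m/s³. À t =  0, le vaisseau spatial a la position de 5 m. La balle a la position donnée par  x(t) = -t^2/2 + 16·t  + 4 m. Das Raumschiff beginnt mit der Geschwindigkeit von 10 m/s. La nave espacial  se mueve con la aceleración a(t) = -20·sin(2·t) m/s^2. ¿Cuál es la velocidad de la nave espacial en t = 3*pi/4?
Necesitamos integrar nuestra ecuación de la aceleración a(t) = -20·sin(2·t) 1 vez. La integral de la aceleración es la velocidad. Usando v(0) = 10, obtenemos v(t) = 10·cos(2·t). Usando v(t) = 10·cos(2·t) y sustituyendo t = 3*pi/4, encontramos v = 0.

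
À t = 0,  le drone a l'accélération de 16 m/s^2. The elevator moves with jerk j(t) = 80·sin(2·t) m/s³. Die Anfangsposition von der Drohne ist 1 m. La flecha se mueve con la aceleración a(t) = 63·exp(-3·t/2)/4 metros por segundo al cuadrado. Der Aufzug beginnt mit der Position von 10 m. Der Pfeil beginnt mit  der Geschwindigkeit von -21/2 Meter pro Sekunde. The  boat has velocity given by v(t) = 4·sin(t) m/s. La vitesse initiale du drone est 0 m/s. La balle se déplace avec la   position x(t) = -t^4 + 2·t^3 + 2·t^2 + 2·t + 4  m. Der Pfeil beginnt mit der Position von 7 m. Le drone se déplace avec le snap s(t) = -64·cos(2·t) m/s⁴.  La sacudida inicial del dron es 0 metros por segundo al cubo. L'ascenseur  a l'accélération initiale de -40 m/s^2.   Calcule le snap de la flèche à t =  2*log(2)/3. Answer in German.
Wir müssen unsere Gleichung für die Beschleunigung a(t) = 63·exp(-3·t/2)/4 2-mal ableiten. Die Ableitung von der Beschleunigung ergibt den Ruck: j(t) = -189·exp(-3·t/2)/8. Mit d/dt von j(t) finden wir s(t) = 567·exp(-3·t/2)/16. Mit s(t) = 567·exp(-3·t/2)/16 und Einsetzen von t = 2*log(2)/3, finden wir s = 567/32.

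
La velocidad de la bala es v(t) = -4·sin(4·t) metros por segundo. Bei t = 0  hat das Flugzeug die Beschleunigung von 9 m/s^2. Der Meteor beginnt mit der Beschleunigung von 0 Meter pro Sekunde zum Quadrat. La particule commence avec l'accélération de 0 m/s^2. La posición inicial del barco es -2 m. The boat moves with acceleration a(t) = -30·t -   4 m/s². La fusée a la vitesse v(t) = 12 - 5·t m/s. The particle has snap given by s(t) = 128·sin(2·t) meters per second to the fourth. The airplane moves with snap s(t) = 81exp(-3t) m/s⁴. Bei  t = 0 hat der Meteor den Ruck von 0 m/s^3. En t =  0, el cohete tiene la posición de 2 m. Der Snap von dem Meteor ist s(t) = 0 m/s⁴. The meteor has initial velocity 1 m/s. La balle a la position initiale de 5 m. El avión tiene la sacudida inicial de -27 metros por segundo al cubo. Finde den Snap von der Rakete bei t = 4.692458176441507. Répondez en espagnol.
Para resolver esto, necesitamos tomar 3 derivadas de nuestra ecuación de la velocidad v(t) = 12 - 5·t. Derivando la velocidad, obtenemos la aceleración: a(t) = -5. La derivada de la aceleración da la sacudida: j(t) = 0. La derivada de la sacudida da el snap: s(t) = 0. Tenemos el snap s(t) = 0. Sustituyendo t = 4.692458176441507: s(4.692458176441507) = 0.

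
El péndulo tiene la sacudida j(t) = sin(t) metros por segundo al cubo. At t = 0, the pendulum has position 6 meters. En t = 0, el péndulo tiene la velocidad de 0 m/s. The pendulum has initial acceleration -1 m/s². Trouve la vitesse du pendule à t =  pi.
Nous devons intégrer notre équation du jerk j(t) = sin(t) 2 fois. En prenant ∫j(t)dt et en appliquant a(0) = -1, nous trouvons a(t) = -cos(t). En intégrant l'accélération et en utilisant la condition initiale v(0) = 0, nous obtenons v(t) = -sin(t). En utilisant v(t) = -sin(t) et en substituant t = pi, nous trouvons v = 0.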